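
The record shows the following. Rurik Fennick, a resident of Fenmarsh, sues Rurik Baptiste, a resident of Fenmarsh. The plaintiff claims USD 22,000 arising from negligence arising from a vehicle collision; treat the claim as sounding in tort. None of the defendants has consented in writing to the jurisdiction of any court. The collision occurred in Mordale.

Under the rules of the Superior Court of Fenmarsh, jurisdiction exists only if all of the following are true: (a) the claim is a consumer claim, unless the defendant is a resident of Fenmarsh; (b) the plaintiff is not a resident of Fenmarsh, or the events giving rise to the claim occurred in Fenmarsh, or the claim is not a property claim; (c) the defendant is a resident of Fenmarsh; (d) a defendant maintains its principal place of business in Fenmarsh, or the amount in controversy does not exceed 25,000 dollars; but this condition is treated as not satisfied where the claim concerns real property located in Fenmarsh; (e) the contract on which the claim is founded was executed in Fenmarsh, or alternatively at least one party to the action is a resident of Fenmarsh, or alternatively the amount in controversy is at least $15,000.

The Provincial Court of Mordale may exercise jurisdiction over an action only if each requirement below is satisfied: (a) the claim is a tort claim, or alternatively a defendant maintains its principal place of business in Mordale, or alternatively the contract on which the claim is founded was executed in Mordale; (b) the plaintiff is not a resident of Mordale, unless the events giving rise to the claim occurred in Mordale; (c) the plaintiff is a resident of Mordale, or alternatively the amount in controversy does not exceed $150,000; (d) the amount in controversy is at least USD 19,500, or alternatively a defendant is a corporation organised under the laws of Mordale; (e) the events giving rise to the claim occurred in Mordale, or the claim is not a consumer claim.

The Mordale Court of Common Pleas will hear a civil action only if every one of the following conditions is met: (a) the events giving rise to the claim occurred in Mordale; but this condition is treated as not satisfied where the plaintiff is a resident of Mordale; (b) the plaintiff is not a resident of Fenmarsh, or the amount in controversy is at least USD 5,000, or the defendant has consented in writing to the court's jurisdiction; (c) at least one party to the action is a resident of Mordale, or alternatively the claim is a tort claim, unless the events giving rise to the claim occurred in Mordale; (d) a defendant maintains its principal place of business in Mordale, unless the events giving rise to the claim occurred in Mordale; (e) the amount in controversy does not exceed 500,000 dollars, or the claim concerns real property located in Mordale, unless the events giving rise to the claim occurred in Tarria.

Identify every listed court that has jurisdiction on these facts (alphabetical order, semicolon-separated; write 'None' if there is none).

The Superior Court of Fenmarsh:
  (a) The claim is a tort claim, not a consumer claim. But the defendant resides in Fenmarsh, and the 'unless' clause therefore excuses the requirement. Met.
  (b) The claim is a tort claim, not a property claim — that alternative is enough. Met.
  (c) The defendant resides in Fenmarsh. Met.
  (d) The amount in controversy is 22,000 dollars, within the $25,000 ceiling, which satisfies one of the alternatives. And the carve-out is inapplicable — the claim does not concern real property. Satisfied.
  (e) Rurik Fennick resides in Fenmarsh, so one alternative holds. Condition met.
  → Every requirement is satisfied — jurisdiction.
The Provincial Court of Mordale:
  (a) The claim is a tort claim, which satisfies one of the alternatives. Satisfied.
  (b) The plaintiff resides in Fenmarsh, which is not Mordale. Condition met.
  (c) The amount in controversy is USD 22,000, within the USD 150,000 ceiling, so one alternative holds. Condition met.
  (d) The amount in controversy is $22,000, which meets the 19,500 dollars floor, so one alternative holds. Satisfied.
  (e) The operative events occurred in Mordale — that alternative is enough. Satisfied.
  → Every requirement is satisfied — jurisdiction.
The Mordale Court of Common Pleas:
  (a) The operative events occurred in Mordale. And the carve-out is inapplicable — the plaintiff resides in Fenmarsh, not Mordale. Condition met.
  (b) The amount in controversy is $22,000, which meets the USD 5,000 floor, so this disjunct is met. Condition met.
  (c) The claim is a tort claim, so this disjunct is met. Condition met.
  (d) No defendant is a corporation. However, the operative events occurred in Mordale, so the 'unless' proviso supplies this condition. Condition met.
  (e) The amount in controversy is USD 22,000, within the $500,000 ceiling, so one alternative holds. Satisfied.
  → Jurisdiction lies.

the Mordale Court of Common Pleas; the Provincial Court of Mordale; the Superior Court of Fenmarsh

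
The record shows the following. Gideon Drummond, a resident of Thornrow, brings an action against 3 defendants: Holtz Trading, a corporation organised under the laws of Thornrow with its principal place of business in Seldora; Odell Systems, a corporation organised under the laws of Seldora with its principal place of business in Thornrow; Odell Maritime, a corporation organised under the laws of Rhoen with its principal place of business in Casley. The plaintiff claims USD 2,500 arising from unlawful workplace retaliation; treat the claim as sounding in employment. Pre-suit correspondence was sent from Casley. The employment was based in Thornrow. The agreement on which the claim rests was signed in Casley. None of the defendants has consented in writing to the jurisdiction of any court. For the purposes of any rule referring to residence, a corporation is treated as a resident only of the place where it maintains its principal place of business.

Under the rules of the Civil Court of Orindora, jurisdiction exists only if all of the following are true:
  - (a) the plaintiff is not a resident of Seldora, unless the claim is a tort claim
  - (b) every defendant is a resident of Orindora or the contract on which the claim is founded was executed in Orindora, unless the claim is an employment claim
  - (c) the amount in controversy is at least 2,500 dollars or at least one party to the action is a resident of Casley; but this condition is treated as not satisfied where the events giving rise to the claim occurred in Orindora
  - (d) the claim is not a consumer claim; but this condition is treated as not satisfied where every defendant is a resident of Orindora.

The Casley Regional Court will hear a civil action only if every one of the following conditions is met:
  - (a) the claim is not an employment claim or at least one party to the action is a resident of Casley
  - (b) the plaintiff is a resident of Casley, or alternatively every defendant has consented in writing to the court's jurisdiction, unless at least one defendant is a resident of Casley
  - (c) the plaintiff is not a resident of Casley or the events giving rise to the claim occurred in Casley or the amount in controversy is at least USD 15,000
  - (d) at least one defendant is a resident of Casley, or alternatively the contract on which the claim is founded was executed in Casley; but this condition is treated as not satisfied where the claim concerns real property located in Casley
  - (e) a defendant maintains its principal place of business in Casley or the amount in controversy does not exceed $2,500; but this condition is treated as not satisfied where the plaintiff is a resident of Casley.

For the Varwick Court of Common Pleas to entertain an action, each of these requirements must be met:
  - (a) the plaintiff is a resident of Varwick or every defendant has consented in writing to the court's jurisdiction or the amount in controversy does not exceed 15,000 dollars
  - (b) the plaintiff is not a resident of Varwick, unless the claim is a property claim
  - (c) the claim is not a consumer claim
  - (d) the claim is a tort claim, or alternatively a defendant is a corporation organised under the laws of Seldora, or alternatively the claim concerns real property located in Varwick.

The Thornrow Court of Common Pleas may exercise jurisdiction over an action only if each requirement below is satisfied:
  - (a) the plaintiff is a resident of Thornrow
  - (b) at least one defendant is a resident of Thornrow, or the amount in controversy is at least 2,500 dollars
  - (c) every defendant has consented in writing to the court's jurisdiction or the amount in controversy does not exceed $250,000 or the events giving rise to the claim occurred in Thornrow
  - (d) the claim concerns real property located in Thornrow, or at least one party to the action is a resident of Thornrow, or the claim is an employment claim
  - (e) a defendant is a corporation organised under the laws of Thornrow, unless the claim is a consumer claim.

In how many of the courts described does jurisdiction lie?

The Civil Court of Orindora:
  (a) The plaintiff resides in Thornrow, which is not Seldora. Met.
  (b) The defendants reside as follows — Holtz Trading in Seldora, Odell Systems in Thornrow, Odell Maritime in Casley — not all in Orindora; the contract was executed in Casley, not Orindora — no alternative holds. But the claim is an employment claim, and the 'unless' clause therefore excuses the requirement. Satisfied.
  (c) The amount in controversy is USD 2,500, which meets the $2,500 floor, so one alternative holds. The exception is not triggered, since the operative events occurred in Thornrow, not Orindora. Satisfied.
  (d) The claim is an employment claim, not a consumer claim. The carve-out does not apply: the defendants reside as follows — Holtz Trading in Seldora, Odell Systems in Thornrow, Odell Maritime in Casley — not all in Orindora. Satisfied.
  → All conditions met; jurisdiction exists.
The Casley Regional Court:
  (a) Odell Maritime resides in Casley, which satisfies one of the alternatives. Satisfied.
  (b) The plaintiff resides in Thornrow, not Casley; no such written consent has been filed — none of the alternatives is met. However, Odell Maritime resides in Casley, so the 'unless' proviso supplies this condition. Satisfied.
  (c) The plaintiff resides in Thornrow, which is not Casley, so one alternative holds. Met.
  (d) Odell Maritime resides in Casley — that alternative is enough. The exception is not triggered, since the claim does not concern real property. Met.
  (e) Odell Maritime has its principal place of business in Casley, which satisfies one of the alternatives. And the carve-out is inapplicable — the plaintiff resides in Thornrow, not Casley. Condition met.
  → Every requirement is satisfied — jurisdiction.
The Varwick Court of Common Pleas:
  (a) The amount in controversy is 2,500 dollars, within the 15,000 dollars ceiling, which satisfies one of the alternatives. Condition met.
  (b) The plaintiff resides in Thornrow, which is not Varwick. Condition met.
  (c) The claim is an employment claim, not a consumer claim. Condition met.
  (d) Odell Systems is organised under the laws of Seldora, so one alternative holds. Met.
  → The court has jurisdiction.
The Thornrow Court of Common Pleas:
  (a) The plaintiff resides in Thornrow. Met.
  (b) Odell Systems resides in Thornrow, so one alternative holds. Met.
  (c) The amount in controversy is 2,500 dollars, within the 250,000 dollars ceiling, so this disjunct is met. Condition met.
  (d) Gideon Drummond resides in Thornrow — that alternative is enough. Condition met.
  (e) Holtz Trading is organised under the laws of Thornrow. Met.
  → All conditions met; jurisdiction exists.
Courts with jurisdiction: the Civil Court of Orindora, the Casley Regional Court, the Varwick Court of Common Pleas, the Thornrow Court of Common Pleas — 4 in total.

4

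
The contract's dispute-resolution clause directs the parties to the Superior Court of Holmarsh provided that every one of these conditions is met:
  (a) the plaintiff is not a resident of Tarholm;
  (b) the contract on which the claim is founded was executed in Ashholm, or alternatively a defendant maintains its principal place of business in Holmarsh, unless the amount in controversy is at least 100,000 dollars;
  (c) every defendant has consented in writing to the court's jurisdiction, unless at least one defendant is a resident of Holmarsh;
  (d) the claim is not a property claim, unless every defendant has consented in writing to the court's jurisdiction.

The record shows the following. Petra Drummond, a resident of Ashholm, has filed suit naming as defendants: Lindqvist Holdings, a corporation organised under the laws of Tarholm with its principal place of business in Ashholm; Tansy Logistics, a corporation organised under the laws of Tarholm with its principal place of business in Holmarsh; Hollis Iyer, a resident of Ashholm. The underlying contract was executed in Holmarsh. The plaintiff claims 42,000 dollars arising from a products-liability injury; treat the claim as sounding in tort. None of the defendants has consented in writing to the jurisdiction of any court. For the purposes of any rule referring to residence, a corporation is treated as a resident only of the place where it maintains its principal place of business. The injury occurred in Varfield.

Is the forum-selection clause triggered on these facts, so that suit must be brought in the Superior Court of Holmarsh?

The Superior Court of Holmarsh:
  (a) The plaintiff resides in Ashholm, which is not Tarholm. Satisfied.
  (b) Tansy Logistics has its principal place of business in Holmarsh, so one alternative holds. Satisfied.
  (c) No such written consent has been filed. But Tansy Logistics resides in Holmarsh, and the 'unless' clause therefore excuses the requirement. Met.
  (d) The claim is a tort claim, not a property claim. Met.
  → The clause applies.

Yes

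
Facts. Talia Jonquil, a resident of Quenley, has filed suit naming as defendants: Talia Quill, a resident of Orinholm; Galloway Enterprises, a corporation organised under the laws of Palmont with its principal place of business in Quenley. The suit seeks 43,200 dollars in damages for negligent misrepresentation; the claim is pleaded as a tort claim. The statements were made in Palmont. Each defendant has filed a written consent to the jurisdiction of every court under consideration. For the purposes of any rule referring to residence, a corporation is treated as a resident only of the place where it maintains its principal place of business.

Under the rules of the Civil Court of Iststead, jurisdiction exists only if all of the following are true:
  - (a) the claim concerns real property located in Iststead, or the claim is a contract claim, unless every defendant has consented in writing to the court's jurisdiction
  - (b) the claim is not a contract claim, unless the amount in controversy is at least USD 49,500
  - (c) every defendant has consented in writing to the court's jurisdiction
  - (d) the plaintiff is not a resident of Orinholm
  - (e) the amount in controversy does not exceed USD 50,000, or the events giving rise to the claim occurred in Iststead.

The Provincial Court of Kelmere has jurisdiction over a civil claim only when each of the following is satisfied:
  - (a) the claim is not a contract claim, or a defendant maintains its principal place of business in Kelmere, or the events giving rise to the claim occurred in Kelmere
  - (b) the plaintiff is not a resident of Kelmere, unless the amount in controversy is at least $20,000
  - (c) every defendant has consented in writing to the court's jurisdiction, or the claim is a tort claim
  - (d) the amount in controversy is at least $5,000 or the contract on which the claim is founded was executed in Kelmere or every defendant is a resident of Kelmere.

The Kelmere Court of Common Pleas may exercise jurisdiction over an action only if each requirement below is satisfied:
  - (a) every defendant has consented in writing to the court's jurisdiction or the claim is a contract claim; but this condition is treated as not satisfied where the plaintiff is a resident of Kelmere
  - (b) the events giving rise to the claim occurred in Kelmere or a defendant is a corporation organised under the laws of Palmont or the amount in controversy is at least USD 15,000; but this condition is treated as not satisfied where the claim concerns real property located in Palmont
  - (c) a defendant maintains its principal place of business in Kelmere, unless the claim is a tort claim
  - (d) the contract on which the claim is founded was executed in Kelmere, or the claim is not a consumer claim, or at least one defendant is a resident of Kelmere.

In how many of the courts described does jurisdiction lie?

3

The Civil Court of Iststead:
  (a) The claim does not concern real property; the claim is a tort claim, not a contract claim — none of the alternatives is met. The proviso rescues it, though: every defendant has filed written consent. Condition met.
  (b) The claim is a tort claim, not a contract claim. Met.
  (c) Every defendant has filed written consent. Condition met.
  (d) The plaintiff resides in Quenley, which is not Orinholm. Condition met.
  (e) The amount in controversy is 43,200 dollars, within the USD 50,000 ceiling, which satisfies one of the alternatives. Condition met.
  → All conditions met; jurisdiction exists.
The Provincial Court of Kelmere:
  (a) The claim is a tort claim, not a contract claim, so this disjunct is met. Satisfied.
  (b) The plaintiff resides in Quenley, which is not Kelmere. Met.
  (c) Every defendant has filed written consent — that alternative is enough. Satisfied.
  (d) The amount in controversy is $43,200, which meets the $5,000 floor, so this disjunct is met. Satisfied.
  → Every requirement is satisfied — jurisdiction.
The Kelmere Court of Common Pleas:
  (a) Every defendant has filed written consent, which satisfies one of the alternatives. And the carve-out is inapplicable — the plaintiff resides in Quenley, not Kelmere. Met.
  (b) Galloway Enterprises is organised under the laws of Palmont, which satisfies one of the alternatives. The exception is not triggered, since the claim does not concern real property. Condition met.
  (c) The corporate defendant(s) have their principal place of business in Quenley, not Kelmere. However, the claim is a tort claim, so the 'unless' proviso supplies this condition. Condition met.
  (d) The claim is a tort claim, not a consumer claim — that alternative is enough. Met.
  → All conditions met; jurisdiction exists.
Courts with jurisdiction: the Civil Court of Iststead, the Provincial Court of Kelmere, the Kelmere Court of Common Pleas — 3 in total.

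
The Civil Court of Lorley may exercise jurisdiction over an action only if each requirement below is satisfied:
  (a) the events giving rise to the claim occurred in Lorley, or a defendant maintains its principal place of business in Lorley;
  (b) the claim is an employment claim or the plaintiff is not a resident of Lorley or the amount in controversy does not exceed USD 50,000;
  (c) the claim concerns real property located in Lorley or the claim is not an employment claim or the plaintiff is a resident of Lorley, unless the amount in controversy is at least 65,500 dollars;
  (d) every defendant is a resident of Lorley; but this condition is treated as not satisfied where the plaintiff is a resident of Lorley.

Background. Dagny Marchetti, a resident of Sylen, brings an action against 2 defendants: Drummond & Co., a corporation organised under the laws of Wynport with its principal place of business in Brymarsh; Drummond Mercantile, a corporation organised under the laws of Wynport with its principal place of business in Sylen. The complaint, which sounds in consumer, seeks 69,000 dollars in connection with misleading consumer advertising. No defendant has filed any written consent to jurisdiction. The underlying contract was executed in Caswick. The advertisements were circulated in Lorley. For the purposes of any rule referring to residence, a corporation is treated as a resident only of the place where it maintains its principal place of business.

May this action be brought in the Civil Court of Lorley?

No

The Civil Court of Lorley:
  (a) The operative events occurred in Lorley, so one alternative holds. Met.
  (b) The plaintiff resides in Sylen, which is not Lorley, so this disjunct is met. Condition met.
  (c) The claim is a consumer claim, not an employment claim, so one alternative holds. Condition met.
  (d) The defendants reside as follows — Drummond & Co. in Brymarsh, Drummond Mercantile in Sylen — not all in Lorley. Not satisfied.
  → At least one condition fails; no jurisdiction.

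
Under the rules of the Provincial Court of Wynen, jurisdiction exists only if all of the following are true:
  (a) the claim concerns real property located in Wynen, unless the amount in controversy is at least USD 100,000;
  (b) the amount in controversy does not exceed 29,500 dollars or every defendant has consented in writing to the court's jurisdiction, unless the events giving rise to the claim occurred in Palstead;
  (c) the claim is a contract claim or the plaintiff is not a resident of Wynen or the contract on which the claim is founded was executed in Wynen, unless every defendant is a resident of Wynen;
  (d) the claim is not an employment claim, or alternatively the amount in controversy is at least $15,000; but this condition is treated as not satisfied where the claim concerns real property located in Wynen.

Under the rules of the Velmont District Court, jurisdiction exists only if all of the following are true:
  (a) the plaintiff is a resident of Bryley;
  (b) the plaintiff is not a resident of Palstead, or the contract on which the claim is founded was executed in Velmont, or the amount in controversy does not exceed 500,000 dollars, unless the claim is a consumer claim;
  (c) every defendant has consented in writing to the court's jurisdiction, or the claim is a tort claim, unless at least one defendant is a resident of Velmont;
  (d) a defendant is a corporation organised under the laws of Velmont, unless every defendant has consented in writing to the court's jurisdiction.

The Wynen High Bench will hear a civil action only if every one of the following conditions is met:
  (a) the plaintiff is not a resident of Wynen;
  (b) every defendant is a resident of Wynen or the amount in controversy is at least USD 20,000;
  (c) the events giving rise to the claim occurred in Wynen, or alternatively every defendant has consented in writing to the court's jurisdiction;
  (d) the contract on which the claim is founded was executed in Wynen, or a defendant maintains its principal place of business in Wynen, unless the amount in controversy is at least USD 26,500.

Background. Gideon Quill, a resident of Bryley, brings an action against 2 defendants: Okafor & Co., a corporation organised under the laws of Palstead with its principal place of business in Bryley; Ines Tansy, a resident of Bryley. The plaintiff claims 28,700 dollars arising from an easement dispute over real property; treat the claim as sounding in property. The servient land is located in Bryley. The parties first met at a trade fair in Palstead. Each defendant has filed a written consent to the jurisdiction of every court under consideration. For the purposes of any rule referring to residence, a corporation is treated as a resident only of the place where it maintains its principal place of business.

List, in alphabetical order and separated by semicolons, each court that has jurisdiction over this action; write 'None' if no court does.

the Velmont District Court; the Wynen High Bench

The Provincial Court of Wynen:
  (a) The property lies in Bryley, not Wynen. Nor does the 'unless' clause help: the amount in controversy is 28,700 dollars, below the $100,000 floor. Not met.
  (b) The amount in controversy is $28,700, within the $29,500 ceiling, so this disjunct is met. Satisfied.
  (c) The plaintiff resides in Bryley, which is not Wynen — that alternative is enough. Met.
  (d) The claim is a property claim, not an employment claim, so this disjunct is met. The carve-out does not apply: the property lies in Bryley, not Wynen. Met.
  → The court lacks jurisdiction.
The Velmont District Court:
  (a) The plaintiff resides in Bryley. Condition met.
  (b) The plaintiff resides in Bryley, which is not Palstead, so one alternative holds. Met.
  (c) Every defendant has filed written consent — that alternative is enough. Satisfied.
  (d) The corporate defendant(s) are organised in Palstead, not Velmont. But every defendant has filed written consent, and the 'unless' clause therefore excuses the requirement. Met.
  → Every requirement is satisfied — jurisdiction.
The Wynen High Bench:
  (a) The plaintiff resides in Bryley, which is not Wynen. Satisfied.
  (b) The amount in controversy is USD 28,700, which meets the $20,000 floor, which satisfies one of the alternatives. Satisfied.
  (c) Every defendant has filed written consent — that alternative is enough. Met.
  (d) No contract (and hence no place of execution) is alleged; the corporate defendant(s) have their principal place of business in Bryley, not Wynen — every alternative fails. However, the amount in controversy is USD 28,700, which meets the 26,500 dollars floor, so the 'unless' proviso supplies this condition. Met.
  → All conditions met; jurisdiction exists.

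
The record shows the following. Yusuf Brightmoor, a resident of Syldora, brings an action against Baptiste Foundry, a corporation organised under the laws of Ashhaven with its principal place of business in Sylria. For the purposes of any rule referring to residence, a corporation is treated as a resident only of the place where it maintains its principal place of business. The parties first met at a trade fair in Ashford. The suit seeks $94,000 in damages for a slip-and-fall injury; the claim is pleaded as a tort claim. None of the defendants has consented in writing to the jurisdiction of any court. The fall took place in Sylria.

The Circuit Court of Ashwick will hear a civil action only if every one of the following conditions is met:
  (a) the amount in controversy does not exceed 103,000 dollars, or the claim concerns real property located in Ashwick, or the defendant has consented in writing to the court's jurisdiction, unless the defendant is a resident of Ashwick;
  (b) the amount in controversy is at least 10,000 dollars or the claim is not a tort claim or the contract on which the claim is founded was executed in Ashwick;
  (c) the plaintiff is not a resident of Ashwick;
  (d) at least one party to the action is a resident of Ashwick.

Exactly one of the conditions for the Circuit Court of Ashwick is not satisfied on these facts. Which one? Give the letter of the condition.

(d)

The Circuit Court of Ashwick:
  (a) The amount in controversy is $94,000, within the USD 103,000 ceiling, so this disjunct is met. Met.
  (b) The amount in controversy is $94,000, which meets the USD 10,000 floor — that alternative is enough. Met.
  (c) The plaintiff resides in Syldora, which is not Ashwick. Satisfied.
  (d) No party resides in Ashwick. Not satisfied.
Only condition (d) fails.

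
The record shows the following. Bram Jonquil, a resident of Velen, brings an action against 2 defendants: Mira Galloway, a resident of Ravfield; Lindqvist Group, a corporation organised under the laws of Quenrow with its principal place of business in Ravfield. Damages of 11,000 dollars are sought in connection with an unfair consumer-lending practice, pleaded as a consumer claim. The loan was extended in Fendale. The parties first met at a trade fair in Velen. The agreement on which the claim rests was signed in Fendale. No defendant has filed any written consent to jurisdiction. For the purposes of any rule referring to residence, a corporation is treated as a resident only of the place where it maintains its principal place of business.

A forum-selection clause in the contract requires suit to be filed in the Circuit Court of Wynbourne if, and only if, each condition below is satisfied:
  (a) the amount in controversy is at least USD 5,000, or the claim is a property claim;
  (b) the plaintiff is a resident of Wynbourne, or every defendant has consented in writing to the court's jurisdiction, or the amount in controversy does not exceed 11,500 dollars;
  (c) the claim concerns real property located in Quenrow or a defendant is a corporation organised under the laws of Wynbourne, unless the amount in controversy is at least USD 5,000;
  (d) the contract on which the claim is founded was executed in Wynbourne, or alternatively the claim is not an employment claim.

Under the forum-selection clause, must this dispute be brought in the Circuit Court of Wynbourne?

The Circuit Court of Wynbourne:
  (a) The amount in controversy is 11,000 dollars, which meets the $5,000 floor, so one alternative holds. Satisfied.
  (b) The amount in controversy is $11,000, within the 11,500 dollars ceiling, so this disjunct is met. Condition met.
  (c) The claim does not concern real property; the corporate defendant(s) are organised in Quenrow, not Wynbourne — none of the alternatives is met. The proviso rescues it, though: the amount in controversy is 11,000 dollars, which meets the 5,000 dollars floor. Satisfied.
  (d) The claim is a consumer claim, not an employment claim — that alternative is enough. Met.
  → The clause applies.

Yes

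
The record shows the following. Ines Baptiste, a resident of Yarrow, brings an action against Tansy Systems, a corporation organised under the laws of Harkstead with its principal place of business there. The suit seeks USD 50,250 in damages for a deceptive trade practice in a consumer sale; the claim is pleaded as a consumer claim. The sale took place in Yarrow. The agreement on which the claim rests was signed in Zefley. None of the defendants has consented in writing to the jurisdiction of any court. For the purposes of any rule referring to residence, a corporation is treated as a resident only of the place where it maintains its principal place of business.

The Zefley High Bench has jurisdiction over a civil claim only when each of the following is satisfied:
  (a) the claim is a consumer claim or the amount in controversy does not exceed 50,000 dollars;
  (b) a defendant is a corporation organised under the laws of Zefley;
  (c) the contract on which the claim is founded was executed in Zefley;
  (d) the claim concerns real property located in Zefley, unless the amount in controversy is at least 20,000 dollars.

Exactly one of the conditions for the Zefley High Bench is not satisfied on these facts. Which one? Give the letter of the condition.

The Zefley High Bench:
  (a) The claim is a consumer claim, which satisfies one of the alternatives. Condition met.
  (b) The corporate defendant(s) are organised in Harkstead, not Zefley. Not met.
  (c) The contract was executed in Zefley. Met.
  (d) The claim does not concern real property. However, the amount in controversy is 50,250 dollars, which meets the $20,000 floor, so the 'unless' proviso supplies this condition. Satisfied.
Only condition (b) fails.

(b)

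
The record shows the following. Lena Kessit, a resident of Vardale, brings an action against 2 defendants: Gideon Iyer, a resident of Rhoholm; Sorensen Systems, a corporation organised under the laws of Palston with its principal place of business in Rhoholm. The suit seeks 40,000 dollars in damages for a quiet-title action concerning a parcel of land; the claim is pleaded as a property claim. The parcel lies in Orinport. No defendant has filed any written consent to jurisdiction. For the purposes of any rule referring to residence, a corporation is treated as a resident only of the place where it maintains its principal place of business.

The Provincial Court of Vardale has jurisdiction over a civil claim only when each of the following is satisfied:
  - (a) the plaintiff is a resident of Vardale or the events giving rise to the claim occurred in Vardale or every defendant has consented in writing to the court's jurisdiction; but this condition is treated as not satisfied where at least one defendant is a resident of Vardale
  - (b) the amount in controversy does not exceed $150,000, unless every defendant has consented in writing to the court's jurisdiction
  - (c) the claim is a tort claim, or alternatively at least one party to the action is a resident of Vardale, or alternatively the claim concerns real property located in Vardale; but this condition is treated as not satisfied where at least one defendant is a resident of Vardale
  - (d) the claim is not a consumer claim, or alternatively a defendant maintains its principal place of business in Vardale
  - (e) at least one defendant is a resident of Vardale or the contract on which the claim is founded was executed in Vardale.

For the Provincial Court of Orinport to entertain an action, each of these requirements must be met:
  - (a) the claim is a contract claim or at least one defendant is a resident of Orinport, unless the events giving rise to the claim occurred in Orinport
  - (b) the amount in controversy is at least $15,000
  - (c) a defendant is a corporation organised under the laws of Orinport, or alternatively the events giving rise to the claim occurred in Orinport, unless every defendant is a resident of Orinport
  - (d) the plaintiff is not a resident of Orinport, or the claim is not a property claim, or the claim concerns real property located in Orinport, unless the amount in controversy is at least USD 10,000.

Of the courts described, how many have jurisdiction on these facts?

1

The Provincial Court of Vardale:
  (a) The plaintiff resides in Vardale, so one alternative holds. And the carve-out is inapplicable — no defendant resides in Vardale (they reside in Rhoholm, Rhoholm). Condition met.
  (b) The amount in controversy is $40,000, within the 150,000 dollars ceiling. Met.
  (c) Lena Kessit resides in Vardale, so one alternative holds. The carve-out does not apply: no defendant resides in Vardale (they reside in Rhoholm, Rhoholm). Met.
  (d) The claim is a property claim, not a consumer claim, which satisfies one of the alternatives. Met.
  (e) No defendant resides in Vardale (they reside in Rhoholm, Rhoholm); no contract (and hence no place of execution) is alleged — no alternative holds. Not satisfied.
  → No jurisdiction.
The Provincial Court of Orinport:
  (a) The claim is a property claim, not a contract claim; no defendant resides in Orinport (they reside in Rhoholm, Rhoholm) — no alternative holds. The proviso rescues it, though: the operative events occurred in Orinport. Met.
  (b) The amount in controversy is 40,000 dollars, which meets the $15,000 floor. Condition met.
  (c) The operative events occurred in Orinport, so one alternative holds. Satisfied.
  (d) The plaintiff resides in Vardale, which is not Orinport — that alternative is enough. Satisfied.
  → The court has jurisdiction.
Courts with jurisdiction: the Provincial Court of Orinport — 1 in total.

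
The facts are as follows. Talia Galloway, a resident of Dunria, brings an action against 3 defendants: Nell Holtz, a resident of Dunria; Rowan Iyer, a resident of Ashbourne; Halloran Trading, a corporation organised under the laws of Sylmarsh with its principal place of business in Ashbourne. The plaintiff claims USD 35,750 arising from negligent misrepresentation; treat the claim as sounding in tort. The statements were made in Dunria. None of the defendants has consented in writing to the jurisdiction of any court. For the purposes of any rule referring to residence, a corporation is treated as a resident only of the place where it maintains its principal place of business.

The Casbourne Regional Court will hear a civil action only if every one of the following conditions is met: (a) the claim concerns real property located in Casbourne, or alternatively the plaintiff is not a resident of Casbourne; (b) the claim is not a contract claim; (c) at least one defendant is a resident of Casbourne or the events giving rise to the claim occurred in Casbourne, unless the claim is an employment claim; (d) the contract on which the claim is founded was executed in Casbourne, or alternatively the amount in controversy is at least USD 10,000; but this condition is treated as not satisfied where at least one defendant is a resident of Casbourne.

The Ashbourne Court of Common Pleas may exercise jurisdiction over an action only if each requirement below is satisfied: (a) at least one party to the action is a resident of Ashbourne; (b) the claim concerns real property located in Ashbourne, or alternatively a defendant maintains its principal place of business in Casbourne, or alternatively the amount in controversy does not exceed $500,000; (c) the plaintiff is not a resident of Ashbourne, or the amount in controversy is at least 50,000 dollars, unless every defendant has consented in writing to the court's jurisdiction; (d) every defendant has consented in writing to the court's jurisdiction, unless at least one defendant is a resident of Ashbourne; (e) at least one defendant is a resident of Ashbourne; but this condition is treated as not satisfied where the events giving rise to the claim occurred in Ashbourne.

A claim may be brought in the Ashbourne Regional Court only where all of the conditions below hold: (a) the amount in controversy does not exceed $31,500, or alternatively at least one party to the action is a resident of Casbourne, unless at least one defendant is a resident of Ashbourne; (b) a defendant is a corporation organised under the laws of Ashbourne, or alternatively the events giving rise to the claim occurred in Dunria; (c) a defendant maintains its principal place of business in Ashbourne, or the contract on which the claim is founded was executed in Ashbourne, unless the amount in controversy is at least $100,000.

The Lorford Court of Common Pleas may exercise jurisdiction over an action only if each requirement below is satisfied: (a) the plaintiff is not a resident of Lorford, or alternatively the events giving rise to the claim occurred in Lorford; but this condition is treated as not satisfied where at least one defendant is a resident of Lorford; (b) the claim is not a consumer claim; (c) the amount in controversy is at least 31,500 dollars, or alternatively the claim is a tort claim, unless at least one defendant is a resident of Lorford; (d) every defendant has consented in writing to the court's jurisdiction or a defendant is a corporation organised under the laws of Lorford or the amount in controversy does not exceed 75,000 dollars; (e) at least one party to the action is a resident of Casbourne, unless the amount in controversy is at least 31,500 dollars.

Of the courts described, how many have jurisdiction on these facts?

3

The Casbourne Regional Court:
  (a) The plaintiff resides in Dunria, which is not Casbourne — that alternative is enough. Condition met.
  (b) The claim is a tort claim, not a contract claim. Condition met.
  (c) No defendant resides in Casbourne (they reside in Dunria, Ashbourne, Ashbourne); the operative events occurred in Dunria, not Casbourne — no alternative holds. The proviso offers no rescue either, since the claim is a tort claim, not an employment claim. Fails.
  (d) The amount in controversy is $35,750, which meets the 10,000 dollars floor, which satisfies one of the alternatives. The carve-out does not apply: no defendant resides in Casbourne (they reside in Dunria, Ashbourne, Ashbourne). Satisfied.
  → The court lacks jurisdiction.
The Ashbourne Court of Common Pleas:
  (a) Rowan Iyer resides in Ashbourne. Satisfied.
  (b) The amount in controversy is $35,750, within the 500,000 dollars ceiling, so one alternative holds. Met.
  (c) The plaintiff resides in Dunria, which is not Ashbourne, so one alternative holds. Satisfied.
  (d) No such written consent has been filed. But Rowan Iyer resides in Ashbourne, and the 'unless' clause therefore excuses the requirement. Met.
  (e) Rowan Iyer resides in Ashbourne. The exception is not triggered, since the operative events occurred in Dunria, not Ashbourne. Condition met.
  → Jurisdiction lies.
The Ashbourne Regional Court:
  (a) The amount in controversy is $35,750, above the $31,500 ceiling; no party resides in Casbourne — every alternative fails. The proviso rescues it, though: Rowan Iyer resides in Ashbourne. Satisfied.
  (b) The operative events occurred in Dunria, so this disjunct is met. Satisfied.
  (c) Halloran Trading has its principal place of business in Ashbourne, which satisfies one of the alternatives. Satisfied.
  → All conditions met; jurisdiction exists.
The Lorford Court of Common Pleas:
  (a) The plaintiff resides in Dunria, which is not Lorford, which satisfies one of the alternatives. The exception is not triggered, since no defendant resides in Lorford (they reside in Dunria, Ashbourne, Ashbourne). Satisfied.
  (b) The claim is a tort claim, not a consumer claim. Met.
  (c) The amount in controversy is 35,750 dollars, which meets the $31,500 floor, so this disjunct is met. Satisfied.
  (d) The amount in controversy is $35,750, within the USD 75,000 ceiling — that alternative is enough. Met.
  (e) No party resides in Casbourne. The proviso rescues it, though: the amount in controversy is $35,750, which meets the $31,500 floor. Met.
  → All conditions met; jurisdiction exists.
Courts with jurisdiction: the Ashbourne Court of Common Pleas, the Ashbourne Regional Court, the Lorford Court of Common Pleas — 3 in total.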